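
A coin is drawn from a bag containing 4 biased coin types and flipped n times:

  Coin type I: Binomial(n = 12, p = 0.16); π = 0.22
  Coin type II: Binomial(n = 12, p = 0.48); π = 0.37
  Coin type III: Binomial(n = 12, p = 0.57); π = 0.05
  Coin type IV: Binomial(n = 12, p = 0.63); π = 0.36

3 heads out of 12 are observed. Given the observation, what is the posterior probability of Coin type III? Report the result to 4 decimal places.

The responsibility of component k is π_k f_k(x) divided by Σ_j π_j f_j(x).
Evaluate each component's likelihood at the observed value:
  f_I = 0.187627
  f_II = 0.0676358
  f_III = 0.0204769
  f_IV = 0.00714924
Weight by the priors:
  π_I·f_I = 0.22 × 0.187627 = 0.041278
  π_II·f_II = 0.37 × 0.0676358 = 0.0250252
  π_III·f_III = 0.05 × 0.0204769 = 0.00102384
  π_IV·f_IV = 0.36 × 0.00714924 = 0.00257373
Denominator: 0.041278 + 0.0250252 + 0.00102384 + 0.00257373 = 0.0699008
Responsibility of Coin type III: 0.00102384 / 0.0699008 ≈ 0.0146

0.0146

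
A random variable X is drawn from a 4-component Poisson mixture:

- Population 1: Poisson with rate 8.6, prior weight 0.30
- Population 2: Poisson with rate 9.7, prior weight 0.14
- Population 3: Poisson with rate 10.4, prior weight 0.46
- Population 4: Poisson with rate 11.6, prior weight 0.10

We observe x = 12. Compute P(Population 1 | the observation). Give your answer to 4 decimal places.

0.2110

The responsibility of component k is P(Z=k) f_k(x) divided by Σ_j P(Z=j) f_j(x).
Poisson probabilities:
  p_1 = e^(−8.6)·8.6^12/12! = 0.0629089
  p_2 = e^(−9.7)·9.7^12/12! = 0.0887702
  p_3 = e^(−10.4)·10.4^12/12! = 0.101719
  p_4 = e^(−11.6)·11.6^12/12! = 0.113591
Multiply by the mixture weights:
  P(Z=1)·p_1 = 0.30 × 0.0629089 = 0.0188727
  P(Z=2)·p_2 = 0.14 × 0.0887702 = 0.0124278
  P(Z=3)·p_3 = 0.46 × 0.101719 = 0.0467906
  P(Z=4)·p_4 = 0.10 × 0.113591 = 0.0113591
Normaliser: 0.0188727 + 0.0124278 + 0.0467906 + 0.0113591 = 0.0894501
P(Population 1 | data) = 0.0188727 / 0.0894501 ≈ 0.2110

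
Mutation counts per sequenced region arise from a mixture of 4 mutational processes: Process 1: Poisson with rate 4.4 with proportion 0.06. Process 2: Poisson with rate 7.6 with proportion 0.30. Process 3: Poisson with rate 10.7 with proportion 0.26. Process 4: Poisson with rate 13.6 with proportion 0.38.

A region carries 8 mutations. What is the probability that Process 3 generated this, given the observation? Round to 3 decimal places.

0.302

Apply Bayes' rule: the posterior for each component is proportional to its prior times its likelihood at x.
Component likelihoods at x = 8 mutations:
  f_1 = e^(−4.4)·4.4^8/8! = 0.0427765
  f_2 = e^(−7.6)·7.6^8/8! = 0.13815
  f_3 = e^(−10.7)·10.7^8/8! = 0.0960724
  f_4 = e^(−13.6)·13.6^8/8! = 0.0360069
Unnormalised posteriors:
  w_1·f_1 = 0.06 × 0.0427765 = 0.00256659
  w_2·f_2 = 0.30 × 0.13815 = 0.0414449
  w_3·f_3 = 0.26 × 0.0960724 = 0.0249788
  w_4·f_4 = 0.38 × 0.0360069 = 0.0136826
Marginal: 0.00256659 + 0.0414449 + 0.0249788 + 0.0136826 = 0.082673
Responsibility of Process 3: 0.0249788 / 0.082673 ≈ 0.302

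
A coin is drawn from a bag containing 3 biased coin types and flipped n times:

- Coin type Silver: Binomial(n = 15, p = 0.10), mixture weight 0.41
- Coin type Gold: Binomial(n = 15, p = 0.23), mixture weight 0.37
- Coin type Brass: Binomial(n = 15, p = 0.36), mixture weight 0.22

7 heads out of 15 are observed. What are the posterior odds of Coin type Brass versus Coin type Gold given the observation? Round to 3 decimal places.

Since P(k|x) ∝ w_k f_k(x), the posterior odds are w_i f_i(x) / (w_j f_j(x)).
Component likelihoods at x = 7 heads out of 15:
  p_Silver = 0.000277006
  p_Gold = 0.027075
  p_Brass = 0.14194
0.0312269 / 0.0100178 ≈ 3.117

3.117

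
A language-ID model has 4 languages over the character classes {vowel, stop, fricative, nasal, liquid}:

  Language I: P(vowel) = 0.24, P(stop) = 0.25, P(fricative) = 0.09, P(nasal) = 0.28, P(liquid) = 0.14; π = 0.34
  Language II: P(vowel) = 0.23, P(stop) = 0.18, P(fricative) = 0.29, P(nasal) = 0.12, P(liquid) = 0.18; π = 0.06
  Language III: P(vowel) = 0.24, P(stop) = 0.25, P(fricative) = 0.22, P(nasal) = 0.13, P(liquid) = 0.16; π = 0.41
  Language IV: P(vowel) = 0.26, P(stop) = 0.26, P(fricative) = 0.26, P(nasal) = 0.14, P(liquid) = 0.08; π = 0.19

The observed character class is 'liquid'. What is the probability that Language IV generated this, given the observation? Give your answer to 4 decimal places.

0.1092

By Bayes' theorem, P(k | x) = P(Z=k) f_k(x) / Σ_j P(Z=j) f_j(x).
Categorical probabilities:
  p_I = 0.14
  p_II = 0.18
  p_III = 0.16
  p_IV = 0.08
Unnormalised posteriors:
  P(Z=I)·p_I = 0.34 × 0.14 = 0.0476
  P(Z=II)·p_II = 0.06 × 0.18 = 0.0108
  P(Z=III)·p_III = 0.41 × 0.16 = 0.0656
  P(Z=IV)·p_IV = 0.19 × 0.08 = 0.0152
Marginal: 0.0476 + 0.0108 + 0.0656 + 0.0152 = 0.1392
So the posterior for Language IV is 0.0152 / 0.1392 ≈ 0.1092.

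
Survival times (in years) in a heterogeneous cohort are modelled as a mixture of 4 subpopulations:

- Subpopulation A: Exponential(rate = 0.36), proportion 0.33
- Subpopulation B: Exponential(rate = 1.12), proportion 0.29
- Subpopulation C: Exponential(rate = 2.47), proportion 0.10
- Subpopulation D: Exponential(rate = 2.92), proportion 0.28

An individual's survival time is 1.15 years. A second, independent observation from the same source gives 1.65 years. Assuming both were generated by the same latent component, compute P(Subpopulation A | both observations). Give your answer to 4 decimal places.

P(component k | x) = w_k·f_k(x) / marginal(x), where marginal(x) = Σ_j w_j·f_j(x).
Since both observations come from the same component, the likelihood for component k is f_k(x₁)·f_k(x₂).
  f_A = [0.36·e^(−0.36·1.15) = 0.36·e^(−0.4140) = 0.23796] × [0.198761] = 0.0472973
  f_B = [1.12·e^(−1.12·1.15) = 1.12·e^(−1.2880) = 0.308921] × [0.176458] = 0.0545116
  f_C = [2.47·e^(−2.47·1.15) = 2.47·e^(−2.8405) = 0.144239] × [0.0419498] = 0.00605081
  f_D = [2.92·e^(−2.92·1.15) = 2.92·e^(−3.3580) = 0.10163] × [0.0236022] = 0.00239869
Prior × likelihood for each component:
  w_A·f_A = 0.33 × 0.0472973 = 0.0156081
  w_B·f_B = 0.29 × 0.0545116 = 0.0158084
  w_C·f_C = 0.10 × 0.00605081 = 0.000605081
  w_D·f_D = 0.28 × 0.00239869 = 0.000671633
Normaliser: 0.0156081 + 0.0158084 + 0.000605081 + 0.000671633 = 0.0326932
P(Subpopulation A | x₁, x₂) ≈ 0.4774

0.4774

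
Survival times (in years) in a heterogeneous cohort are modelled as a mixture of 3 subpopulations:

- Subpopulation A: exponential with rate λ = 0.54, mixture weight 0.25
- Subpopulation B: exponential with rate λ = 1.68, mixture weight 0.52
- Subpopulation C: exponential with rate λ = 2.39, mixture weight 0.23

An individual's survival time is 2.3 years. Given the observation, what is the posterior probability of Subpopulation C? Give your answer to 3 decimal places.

By Bayes' theorem, P(k | x) = P(Z=k) f_k(x) / Σ_j P(Z=j) f_j(x).
Evaluate each component's likelihood at the observed value:
  p_A = 0.54·e^(−0.54·2.3) = 0.54·e^(−1.2420) = 0.155955
  p_B = 1.68·e^(−1.68·2.3) = 1.68·e^(−3.8640) = 0.0352529
  p_C = 2.39·e^(−2.39·2.3) = 2.39·e^(−5.4970) = 0.00979673
Prior × likelihood for each component:
  P(Z=A)·p_A = 0.25 × 0.155955 = 0.0389888
  P(Z=B)·p_B = 0.52 × 0.0352529 = 0.0183315
  P(Z=C)·p_C = 0.23 × 0.00979673 = 0.00225325
Marginal: 0.0389888 + 0.0183315 + 0.00225325 = 0.0595736
So the posterior for Subpopulation C is 0.00225325 / 0.0595736 ≈ 0.038.

0.038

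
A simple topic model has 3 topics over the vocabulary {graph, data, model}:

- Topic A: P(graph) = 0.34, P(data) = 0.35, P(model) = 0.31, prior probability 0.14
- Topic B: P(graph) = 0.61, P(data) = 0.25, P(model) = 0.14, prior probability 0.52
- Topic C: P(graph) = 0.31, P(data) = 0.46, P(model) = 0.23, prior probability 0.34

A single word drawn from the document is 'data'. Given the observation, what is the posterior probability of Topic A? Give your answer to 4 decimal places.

0.1461

P(component k | x) = P(Z=k)·f_k(x) / marginal(x), where marginal(x) = Σ_j P(Z=j)·f_j(x).
Evaluate each component's likelihood at the observed value:
  L_A = P(data | comp) = 0.35
  L_B = P(data | comp) = 0.25
  L_C = P(data | comp) = 0.46
Prior × likelihood for each component:
  P(Z=A)·L_A = 0.14 × 0.35 = 0.049
  P(Z=B)·L_B = 0.52 × 0.25 = 0.13
  P(Z=C)·L_C = 0.34 × 0.46 = 0.1564
Sum: 0.049 + 0.13 + 0.1564 = 0.3354
P(Topic A | the observation) = 0.049 / 0.3354 ≈ 0.1461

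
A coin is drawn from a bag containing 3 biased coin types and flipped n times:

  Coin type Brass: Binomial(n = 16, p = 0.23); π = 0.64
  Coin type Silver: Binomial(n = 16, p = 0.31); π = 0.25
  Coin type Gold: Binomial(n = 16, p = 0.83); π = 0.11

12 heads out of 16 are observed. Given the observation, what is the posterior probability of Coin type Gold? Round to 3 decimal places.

0.995

P(component k | x) = π_k·f_k(x) / marginal(x), where marginal(x) = Σ_j π_j·f_j(x).
Evaluate each component's likelihood at the observed value:
  L_Brass = C(16,12)·0.23^12·0.77^4 = 1820·2.19146e-08·0.35153 = 1.40207e-05
  L_Silver = C(16,12)·0.31^12·0.69^4 = 1820·7.87663e-07·0.226671 = 0.000324944
  L_Gold = C(16,12)·0.83^12·0.17^4 = 1820·0.10689·0.00083521 = 0.162482
Prior × likelihood for each component:
  π_Brass·L_Brass = 0.64 × 1.40207e-05 = 8.97322e-06
  π_Silver·L_Silver = 0.25 × 0.000324944 = 8.12359e-05
  π_Gold·L_Gold = 0.11 × 0.162482 = 0.017873
Marginal: 8.97322e-06 + 8.12359e-05 + 0.017873 = 0.0179632
P(Coin type Gold | x) = 0.017873 / 0.0179632 ≈ 0.995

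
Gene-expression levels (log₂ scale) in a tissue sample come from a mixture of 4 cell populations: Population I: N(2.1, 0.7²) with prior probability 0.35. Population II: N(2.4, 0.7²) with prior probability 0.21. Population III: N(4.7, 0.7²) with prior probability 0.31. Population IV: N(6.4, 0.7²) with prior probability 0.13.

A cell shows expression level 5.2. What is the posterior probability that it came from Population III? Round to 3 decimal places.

0.889

By Bayes' theorem, P(k | x) = π_k f_k(x) / Σ_j π_j f_j(x).
Evaluate each component's likelihood at the observed value:
  p_I = 3.14099e-05
  p_II = 0.000191186
  p_III = 0.441593
  p_IV = 0.131119
Multiply by the mixture weights:
  π_I·p_I = 0.35 × 3.14099e-05 = 1.09935e-05
  π_II·p_II = 0.21 × 0.000191186 = 4.01491e-05
  π_III·p_III = 0.31 × 0.441593 = 0.136894
  π_IV·p_IV = 0.13 × 0.131119 = 0.0170454
Sum: 1.09935e-05 + 4.01491e-05 + 0.136894 + 0.0170454 = 0.153991
Responsibility of Population III: 0.136894 / 0.153991 ≈ 0.889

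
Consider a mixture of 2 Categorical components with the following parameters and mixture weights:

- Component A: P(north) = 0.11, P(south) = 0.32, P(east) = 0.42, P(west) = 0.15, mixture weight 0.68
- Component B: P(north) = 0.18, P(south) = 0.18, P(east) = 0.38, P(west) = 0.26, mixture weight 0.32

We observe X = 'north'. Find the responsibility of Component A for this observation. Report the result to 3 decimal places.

By Bayes' theorem, P(k | x) = w_k f_k(x) / Σ_j w_j f_j(x).
Component likelihoods at x = 'north':
  L_A = P(north | comp) = 0.11
  L_B = P(north | comp) = 0.18
Unnormalised posteriors:
  w_A·L_A = 0.68 × 0.11 = 0.0748
  w_B·L_B = 0.32 × 0.18 = 0.0576
Denominator: 0.0748 + 0.0576 = 0.1324
So the posterior for Component A is 0.0748 / 0.1324 ≈ 0.565.

0.565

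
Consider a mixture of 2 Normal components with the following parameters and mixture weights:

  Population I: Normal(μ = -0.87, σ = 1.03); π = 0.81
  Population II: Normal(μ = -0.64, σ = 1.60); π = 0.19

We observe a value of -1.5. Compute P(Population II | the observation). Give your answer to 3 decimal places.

Apply Bayes' rule: the posterior for each component is proportional to its prior times its likelihood at x.
Component likelihoods at x = -1.5:
  f_I = (1/(1.03·√(2π)))·exp(−(-1.5−-0.87)²/(2·1.03²)) = 0.387323·exp(-0.18706) = 0.321244
  f_II = (1/(1.60·√(2π)))·exp(−(-1.5−-0.64)²/(2·1.60²)) = 0.249339·exp(-0.14445) = 0.215802
Unnormalised posteriors:
  P(Z=I)·f_I = 0.81 × 0.321244 = 0.260207
  P(Z=II)·f_II = 0.19 × 0.215802 = 0.0410023
Normaliser: 0.260207 + 0.0410023 = 0.30121
P(Population II | the observation) = 0.0410023 / 0.30121 ≈ 0.136

0.136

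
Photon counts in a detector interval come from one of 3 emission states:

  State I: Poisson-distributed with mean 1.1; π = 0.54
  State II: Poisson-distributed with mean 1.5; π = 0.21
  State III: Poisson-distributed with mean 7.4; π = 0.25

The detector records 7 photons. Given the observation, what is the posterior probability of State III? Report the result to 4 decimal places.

0.9938

Posterior ∝ prior × likelihood, so P(k | x) ∝ π_k f_k(x); normalise over all components.
Poisson probabilities:
  L_I = 0.000128705
  L_II = 0.000756426
  L_III = 0.147371
Unnormalised posteriors:
  π_I·L_I = 0.54 × 0.000128705 = 6.95005e-05
  π_II·L_II = 0.21 × 0.000756426 = 0.000158849
  π_III·L_III = 0.25 × 0.147371 = 0.0368428
Marginal: 6.95005e-05 + 0.000158849 + 0.0368428 = 0.0370711
P(State III | 7 photons) = 0.0368428 / 0.0370711 ≈ 0.9938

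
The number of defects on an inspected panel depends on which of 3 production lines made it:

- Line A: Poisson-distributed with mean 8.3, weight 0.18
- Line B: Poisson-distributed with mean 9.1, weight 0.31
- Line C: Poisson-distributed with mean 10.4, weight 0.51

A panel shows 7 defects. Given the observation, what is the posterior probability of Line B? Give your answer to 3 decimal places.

0.355

By Bayes' theorem, P(k | x) = π_k f_k(x) / Σ_j π_j f_j(x).
Poisson probabilities:
  f_A = e^(−8.3)·8.3^7/7! = 0.133805
  f_B = e^(−9.1)·9.1^7/7! = 0.114493
  f_C = e^(−10.4)·10.4^7/7! = 0.0794585
Prior × likelihood for each component:
  π_A·f_A = 0.18 × 0.133805 = 0.0240849
  π_B·f_B = 0.31 × 0.114493 = 0.0354929
  π_C·f_C = 0.51 × 0.0794585 = 0.0405238
Evidence: 0.0240849 + 0.0354929 + 0.0405238 = 0.100102
Responsibility of Line B: 0.0354929 / 0.100102 ≈ 0.355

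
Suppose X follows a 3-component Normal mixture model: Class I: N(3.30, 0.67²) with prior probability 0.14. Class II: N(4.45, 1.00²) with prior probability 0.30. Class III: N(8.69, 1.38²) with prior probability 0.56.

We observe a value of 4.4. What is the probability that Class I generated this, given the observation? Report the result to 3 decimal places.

Apply Bayes' rule: the posterior for each component is proportional to its prior times its likelihood at x.
Normal densities:
  p_I = (1/(0.67·√(2π)))·exp(−(4.4−3.30)²/(2·0.67²)) = 0.595436·exp(-1.34774) = 0.15471
  p_II = (1/(1.00·√(2π)))·exp(−(4.4−4.45)²/(2·1.00²)) = 0.398942·exp(-0.00125) = 0.398444
  p_III = (1/(1.38·√(2π)))·exp(−(4.4−8.69)²/(2·1.38²)) = 0.289089·exp(-4.83199) = 0.00230421
Prior × likelihood for each component:
  π_I·p_I = 0.14 × 0.15471 = 0.0216595
  π_II·p_II = 0.30 × 0.398444 = 0.119533
  π_III·p_III = 0.56 × 0.00230421 = 0.00129036
Sum: 0.0216595 + 0.119533 + 0.00129036 = 0.142483
P(Class I | data) ≈ 0.152

0.152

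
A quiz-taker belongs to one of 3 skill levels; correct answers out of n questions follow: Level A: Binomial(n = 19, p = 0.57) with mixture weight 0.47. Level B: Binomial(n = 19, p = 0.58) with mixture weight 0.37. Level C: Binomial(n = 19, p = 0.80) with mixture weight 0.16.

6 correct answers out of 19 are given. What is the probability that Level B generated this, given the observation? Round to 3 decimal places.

0.392

Posterior ∝ prior × likelihood, so P(k | x) ∝ w_k f_k(x); normalise over all components.
Component likelihoods at x = 6 correct answers out of 19:
  f_A = C(19,6)·0.57^6·0.43^13 = 27132·0.0342964·1.71826e-05 = 0.015989
  f_B = C(19,6)·0.58^6·0.42^13 = 27132·0.0380687·1.26544e-05 = 0.0130705
  f_C = C(19,6)·0.80^6·0.20^13 = 27132·0.262144·8.192e-10 = 5.82655e-06
Weight by the priors:
  w_A·f_A = 0.47 × 0.015989 = 0.00751482
  w_B·f_B = 0.37 × 0.0130705 = 0.00483607
  w_C·f_C = 0.16 × 5.82655e-06 = 9.32248e-07
Normaliser: 0.00751482 + 0.00483607 + 9.32248e-07 = 0.0123518
P(Level B | 6 correct answers out of 19) ≈ 0.392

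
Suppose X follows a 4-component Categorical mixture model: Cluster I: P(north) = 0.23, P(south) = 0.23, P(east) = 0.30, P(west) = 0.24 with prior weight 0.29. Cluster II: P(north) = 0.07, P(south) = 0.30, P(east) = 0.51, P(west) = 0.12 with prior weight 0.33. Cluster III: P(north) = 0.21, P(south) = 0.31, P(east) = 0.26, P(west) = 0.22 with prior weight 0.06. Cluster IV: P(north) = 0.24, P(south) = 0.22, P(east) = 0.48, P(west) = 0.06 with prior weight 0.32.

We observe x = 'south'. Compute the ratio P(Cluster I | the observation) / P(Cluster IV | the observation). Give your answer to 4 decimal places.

0.9474

Only the two components matter; the odds are (P(Z=i) f_i(x)) / (P(Z=j) f_j(x)).
Categorical probabilities:
  f_I = 0.23
  f_II = 0.3
  f_III = 0.31
  f_IV = 0.22
Posterior odds = (P(Z=I)·f_I) / (P(Z=IV)·f_IV) = (0.29·0.23) / (0.32·0.22) = 0.0667 / 0.0704 ≈ 0.9474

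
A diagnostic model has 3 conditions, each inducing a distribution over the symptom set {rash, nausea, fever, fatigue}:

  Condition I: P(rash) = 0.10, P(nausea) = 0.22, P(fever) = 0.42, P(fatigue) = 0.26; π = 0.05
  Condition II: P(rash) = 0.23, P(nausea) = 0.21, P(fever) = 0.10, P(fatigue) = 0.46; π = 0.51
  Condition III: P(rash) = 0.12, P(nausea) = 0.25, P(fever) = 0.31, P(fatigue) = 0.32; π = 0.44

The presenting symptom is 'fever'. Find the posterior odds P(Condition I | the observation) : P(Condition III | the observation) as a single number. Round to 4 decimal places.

The posterior odds equal the prior odds times the likelihood ratio: (w_i/w_j)·(f_i(x)/f_j(x)).
Categorical probabilities:
  f_I = 0.42
  f_II = 0.1
  f_III = 0.31
Odds = (0.05/0.44) × (0.42/0.31) = 0.113636 × 1.35484 ≈ 0.1540

0.1540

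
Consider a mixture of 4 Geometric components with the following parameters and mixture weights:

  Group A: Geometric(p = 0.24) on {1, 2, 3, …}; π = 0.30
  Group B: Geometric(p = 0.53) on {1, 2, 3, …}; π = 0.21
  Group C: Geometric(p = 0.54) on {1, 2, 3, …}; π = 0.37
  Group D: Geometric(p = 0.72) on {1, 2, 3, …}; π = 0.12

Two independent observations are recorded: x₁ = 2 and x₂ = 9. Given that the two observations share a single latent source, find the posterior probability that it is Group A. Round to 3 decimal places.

Apply Bayes' rule: the posterior for each component is proportional to its prior times its likelihood at x.
Since both observations come from the same component, the likelihood for component k is f_k(x₁)·f_k(x₂).
  L_A = [0.24·(1−0.24)^1 = 0.24·0.76 = 0.1824] × [0.0267128] = 0.00487242
  L_B = [0.53·(1−0.53)^1 = 0.53·0.47 = 0.2491] × [0.001262] = 0.000314364
  L_C = [0.54·(1−0.54)^1 = 0.54·0.46 = 0.2484] × [0.00108257] = 0.000268911
  L_D = [0.72·(1−0.72)^1 = 0.72·0.28 = 0.2016] × [2.72017e-05] = 5.48387e-06
Prior × likelihood for each component:
  π_A·L_A = 0.30 × 0.00487242 = 0.00146173
  π_B·L_B = 0.21 × 0.000314364 = 6.60164e-05
  π_C·L_C = 0.37 × 0.000268911 = 9.94969e-05
  π_D·L_D = 0.12 × 5.48387e-06 = 6.58065e-07
Normaliser: 0.00146173 + 6.60164e-05 + 9.94969e-05 + 6.58065e-07 = 0.0016279
P(Group A | x) = 0.00146173 / 0.0016279 ≈ 0.898

0.898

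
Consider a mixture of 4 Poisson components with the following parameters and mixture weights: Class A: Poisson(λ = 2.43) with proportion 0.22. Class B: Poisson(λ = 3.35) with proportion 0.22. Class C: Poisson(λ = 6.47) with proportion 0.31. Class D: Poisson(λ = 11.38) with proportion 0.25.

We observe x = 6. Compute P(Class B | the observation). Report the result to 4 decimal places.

0.1937

By Bayes' theorem, P(k | x) = π_k f_k(x) / Σ_j π_j f_j(x).
Component likelihoods at x = 6:
  f_A = 0.025175
  f_B = 0.0688731
  f_C = 0.157837
  f_D = 0.0344548
Weight by the priors:
  π_A·f_A = 0.22 × 0.025175 = 0.0055385
  π_B·f_B = 0.22 × 0.0688731 = 0.0151521
  π_C·f_C = 0.31 × 0.157837 = 0.0489294
  π_D·f_D = 0.25 × 0.0344548 = 0.0086137
Marginal: 0.0055385 + 0.0151521 + 0.0489294 + 0.0086137 = 0.0782337
Responsibility of Class B: 0.0151521 / 0.0782337 ≈ 0.1937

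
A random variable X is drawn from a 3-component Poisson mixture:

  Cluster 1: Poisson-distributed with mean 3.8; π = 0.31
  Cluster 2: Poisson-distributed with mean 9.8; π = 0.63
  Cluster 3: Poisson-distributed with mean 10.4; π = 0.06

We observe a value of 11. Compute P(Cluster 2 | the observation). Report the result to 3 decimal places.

0.904

The responsibility of component k is w_k f_k(x) divided by Σ_j w_j f_j(x).
Poisson probabilities:
  f_1 = e^(−3.8)·3.8^11/11! = 0.00133704
  f_2 = e^(−9.8)·9.8^11/11! = 0.111236
  f_3 = e^(−10.4)·10.4^11/11! = 0.117368
Multiply by the mixture weights:
  w_1·f_1 = 0.31 × 0.00133704 = 0.000414483
  w_2·f_2 = 0.63 × 0.111236 = 0.0700787
  w_3·f_3 = 0.06 × 0.117368 = 0.00704206
Marginal: 0.000414483 + 0.0700787 + 0.00704206 = 0.0775352
P(Cluster 2 | the observation) ≈ 0.904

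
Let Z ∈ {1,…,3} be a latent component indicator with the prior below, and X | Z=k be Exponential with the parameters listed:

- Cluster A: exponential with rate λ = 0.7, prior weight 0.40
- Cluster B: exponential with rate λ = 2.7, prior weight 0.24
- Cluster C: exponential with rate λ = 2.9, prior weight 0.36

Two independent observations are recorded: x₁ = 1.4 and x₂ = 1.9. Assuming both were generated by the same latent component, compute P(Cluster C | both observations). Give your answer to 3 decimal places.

0.011

P(component k | x) = w_k·f_k(x) / marginal(x), where marginal(x) = Σ_j w_j·f_j(x).
Since both observations come from the same component, the likelihood for component k is f_k(x₁)·f_k(x₂).
  p_A = [0.7·e^(−0.7·1.4) = 0.7·e^(−0.9800) = 0.262718] × [0.185134] = 0.048638
  p_B = [2.7·e^(−2.7·1.4) = 2.7·e^(−3.7800) = 0.0616213] × [0.0159747] = 0.000984382
  p_C = [2.9·e^(−2.9·1.4) = 2.9·e^(−4.0600) = 0.0500222] × [0.0117337] = 0.000586946
Unnormalised posteriors:
  w_A·p_A = 0.40 × 0.048638 = 0.0194552
  w_B·p_B = 0.24 × 0.000984382 = 0.000236252
  w_C·p_C = 0.36 × 0.000586946 = 0.0002113
Evidence: 0.0194552 + 0.000236252 + 0.0002113 = 0.0199028
P(Cluster C | x₁,x₂) = 0.0002113 / 0.0199028 ≈ 0.011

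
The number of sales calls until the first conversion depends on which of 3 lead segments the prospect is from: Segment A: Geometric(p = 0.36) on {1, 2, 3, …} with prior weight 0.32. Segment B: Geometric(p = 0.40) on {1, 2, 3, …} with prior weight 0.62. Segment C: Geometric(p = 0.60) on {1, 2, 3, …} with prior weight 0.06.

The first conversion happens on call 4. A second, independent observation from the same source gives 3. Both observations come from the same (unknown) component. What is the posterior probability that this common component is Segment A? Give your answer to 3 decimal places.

Posterior ∝ prior × likelihood, so P(k | x) ∝ π_k f_k(x); normalise over all components.
Since both observations come from the same component, the likelihood for component k is f_k(x₁)·f_k(x₂).
  p_A = [0.36·(1−0.36)^3 = 0.36·0.262144 = 0.0943718] × [0.147456] = 0.0139157
  p_B = [0.40·(1−0.40)^3 = 0.40·0.216 = 0.0864] × [0.144] = 0.0124416
  p_C = [0.60·(1−0.60)^3 = 0.60·0.064 = 0.0384] × [0.096] = 0.0036864
Prior × likelihood for each component:
  π_A·p_A = 0.32 × 0.0139157 = 0.00445302
  π_B·p_B = 0.62 × 0.0124416 = 0.00771379
  π_C·p_C = 0.06 × 0.0036864 = 0.000221184
Sum: 0.00445302 + 0.00771379 + 0.000221184 = 0.012388
Responsibility of Segment A: 0.00445302 / 0.012388 ≈ 0.359

0.359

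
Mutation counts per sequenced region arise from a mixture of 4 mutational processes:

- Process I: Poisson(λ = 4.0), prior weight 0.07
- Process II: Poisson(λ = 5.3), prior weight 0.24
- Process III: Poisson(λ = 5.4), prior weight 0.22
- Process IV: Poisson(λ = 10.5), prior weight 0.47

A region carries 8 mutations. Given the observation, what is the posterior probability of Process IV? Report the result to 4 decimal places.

By Bayes' theorem, P(k | x) = π_k f_k(x) / Σ_j π_j f_j(x).
Poisson probabilities:
  p_I = e^(−4.0)·4.0^8/8! = 0.0297702
  p_II = e^(−5.3)·5.3^8/8! = 0.0770772
  p_III = e^(−5.4)·5.4^8/8! = 0.0809915
  p_IV = e^(−10.5)·10.5^8/8! = 0.100902
Unnormalised posteriors:
  π_I·p_I = 0.07 × 0.0297702 = 0.00208391
  π_II·p_II = 0.24 × 0.0770772 = 0.0184985
  π_III·p_III = 0.22 × 0.0809915 = 0.0178181
  π_IV·p_IV = 0.47 × 0.100902 = 0.0474242
Denominator: 0.00208391 + 0.0184985 + 0.0178181 + 0.0474242 = 0.0858247
So the posterior for Process IV is 0.0474242 / 0.0858247 ≈ 0.5526.

0.5526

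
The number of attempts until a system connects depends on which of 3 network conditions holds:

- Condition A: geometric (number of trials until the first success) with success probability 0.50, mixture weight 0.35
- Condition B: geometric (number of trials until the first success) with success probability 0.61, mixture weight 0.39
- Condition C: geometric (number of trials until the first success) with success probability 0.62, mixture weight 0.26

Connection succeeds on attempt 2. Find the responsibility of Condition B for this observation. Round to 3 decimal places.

The responsibility of component k is w_k f_k(x) divided by Σ_j w_j f_j(x).
Evaluate each component's likelihood at the observed value:
  L_A = 0.25
  L_B = 0.2379
  L_C = 0.2356
Prior × likelihood for each component:
  w_A·L_A = 0.35 × 0.25 = 0.0875
  w_B·L_B = 0.39 × 0.2379 = 0.092781
  w_C·L_C = 0.26 × 0.2356 = 0.061256
Sum: 0.0875 + 0.092781 + 0.061256 = 0.241537
Responsibility of Condition B: 0.092781 / 0.241537 ≈ 0.384

0.384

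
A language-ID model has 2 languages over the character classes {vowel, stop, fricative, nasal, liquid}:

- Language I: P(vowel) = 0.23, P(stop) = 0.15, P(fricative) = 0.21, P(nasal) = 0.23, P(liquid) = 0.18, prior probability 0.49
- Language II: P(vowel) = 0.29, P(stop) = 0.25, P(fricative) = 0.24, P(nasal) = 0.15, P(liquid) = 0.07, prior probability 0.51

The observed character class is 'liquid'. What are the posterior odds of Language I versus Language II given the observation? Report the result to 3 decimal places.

2.471

Since P(k|x) ∝ π_k f_k(x), the posterior odds are π_i f_i(x) / (π_j f_j(x)).
Component likelihoods at x = 'liquid':
  f_I = P(liquid | comp) = 0.18
  f_II = P(liquid | comp) = 0.07
Odds = (0.49/0.51) × (0.18/0.07) = 0.960784 × 2.57143 ≈ 2.471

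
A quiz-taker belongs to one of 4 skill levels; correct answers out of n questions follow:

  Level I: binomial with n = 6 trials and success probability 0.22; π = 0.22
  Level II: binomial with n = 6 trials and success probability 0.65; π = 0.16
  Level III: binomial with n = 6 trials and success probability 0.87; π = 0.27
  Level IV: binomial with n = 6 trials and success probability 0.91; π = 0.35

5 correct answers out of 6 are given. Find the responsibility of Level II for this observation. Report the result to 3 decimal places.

P(component k | x) = π_k·f_k(x) / marginal(x), where marginal(x) = Σ_j π_j·f_j(x).
Component likelihoods at x = 5 correct answers out of 6:
  p_I = C(6,5)·0.22^5·0.78^1 = 6·0.000515363·0.78 = 0.0024119
  p_II = C(6,5)·0.65^5·0.35^1 = 6·0.116029·0.35 = 0.243661
  p_III = C(6,5)·0.87^5·0.13^1 = 6·0.498421·0.13 = 0.388768
  p_IV = C(6,5)·0.91^5·0.09^1 = 6·0.624032·0.09 = 0.336977
Unnormalised posteriors:
  π_I·p_I = 0.22 × 0.0024119 = 0.000530618
  π_II·p_II = 0.16 × 0.243661 = 0.0389858
  π_III·p_III = 0.27 × 0.388768 = 0.104967
  π_IV·p_IV = 0.35 × 0.336977 = 0.117942
Sum: 0.000530618 + 0.0389858 + 0.104967 + 0.117942 = 0.262426
Responsibility of Level II: 0.0389858 / 0.262426 ≈ 0.149

0.149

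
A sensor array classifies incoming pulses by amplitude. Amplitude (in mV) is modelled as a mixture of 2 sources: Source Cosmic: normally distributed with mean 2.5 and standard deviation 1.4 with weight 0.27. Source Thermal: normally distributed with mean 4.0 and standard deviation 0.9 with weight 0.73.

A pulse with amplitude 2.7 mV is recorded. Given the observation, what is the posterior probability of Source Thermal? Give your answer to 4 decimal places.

P(component k | x) = w_k·f_k(x) / marginal(x), where marginal(x) = Σ_j w_j·f_j(x).
Evaluate each component's likelihood at the observed value:
  p_Cosmic = (1/(1.4·√(2π)))·exp(−(2.7−2.5)²/(2·1.4²)) = 0.284959·exp(-0.01020) = 0.282066
  p_Thermal = (1/(0.9·√(2π)))·exp(−(2.7−4.0)²/(2·0.9²)) = 0.443269·exp(-1.04321) = 0.156173
Multiply by the mixture weights:
  w_Cosmic·p_Cosmic = 0.27 × 0.282066 = 0.0761578
  w_Thermal·p_Thermal = 0.73 × 0.156173 = 0.114007
Denominator: 0.0761578 + 0.114007 = 0.190164
P(Source Thermal | data) ≈ 0.5995

0.5995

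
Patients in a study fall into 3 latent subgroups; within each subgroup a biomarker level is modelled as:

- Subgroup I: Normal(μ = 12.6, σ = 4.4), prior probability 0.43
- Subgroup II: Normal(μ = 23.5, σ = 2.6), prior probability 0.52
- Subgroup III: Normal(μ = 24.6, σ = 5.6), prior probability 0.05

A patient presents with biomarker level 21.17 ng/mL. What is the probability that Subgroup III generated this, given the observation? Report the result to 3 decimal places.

Posterior ∝ prior × likelihood, so P(k | x) ∝ π_k f_k(x); normalise over all components.
Component likelihoods at x = 21.17 ng/mL:
  f_I = (1/(4.4·√(2π)))·exp(−(21.17−12.6)²/(2·4.4²)) = 0.090669·exp(-1.89682) = 0.0136044
  f_II = (1/(2.6·√(2π)))·exp(−(21.17−23.5)²/(2·2.6²)) = 0.153439·exp(-0.40155) = 0.102695
  f_III = (1/(5.6·√(2π)))·exp(−(21.17−24.6)²/(2·5.6²)) = 0.071240·exp(-0.18758) = 0.0590552
Prior × likelihood for each component:
  π_I·f_I = 0.43 × 0.0136044 = 0.00584988
  π_II·f_II = 0.52 × 0.102695 = 0.0534012
  π_III·f_III = 0.05 × 0.0590552 = 0.00295276
Sum: 0.00584988 + 0.0534012 + 0.00295276 = 0.0622038
P(Subgroup III | x) ≈ 0.047

0.047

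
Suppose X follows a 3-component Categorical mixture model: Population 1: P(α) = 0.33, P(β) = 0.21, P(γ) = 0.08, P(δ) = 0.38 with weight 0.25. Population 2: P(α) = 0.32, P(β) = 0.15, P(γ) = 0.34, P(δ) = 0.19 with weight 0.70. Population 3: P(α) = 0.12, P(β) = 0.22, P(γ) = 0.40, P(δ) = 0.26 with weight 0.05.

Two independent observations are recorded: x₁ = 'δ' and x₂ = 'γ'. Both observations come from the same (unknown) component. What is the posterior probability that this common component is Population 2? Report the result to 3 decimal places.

0.779

P(component k | x) = π_k·f_k(x) / marginal(x), where marginal(x) = Σ_j π_j·f_j(x).
Since both observations come from the same component, the likelihood for component k is f_k(x₁)·f_k(x₂).
  L_1 = [P(δ | comp) = 0.38] × [0.08] = 0.0304
  L_2 = [P(δ | comp) = 0.19] × [0.34] = 0.0646
  L_3 = [P(δ | comp) = 0.26] × [0.4] = 0.104
Multiply by the mixture weights:
  π_1·L_1 = 0.25 × 0.0304 = 0.0076
  π_2·L_2 = 0.70 × 0.0646 = 0.04522
  π_3·L_3 = 0.05 × 0.104 = 0.0052
Denominator: 0.0076 + 0.04522 + 0.0052 = 0.05802
P(Population 2 | data) = 0.04522 / 0.05802 ≈ 0.779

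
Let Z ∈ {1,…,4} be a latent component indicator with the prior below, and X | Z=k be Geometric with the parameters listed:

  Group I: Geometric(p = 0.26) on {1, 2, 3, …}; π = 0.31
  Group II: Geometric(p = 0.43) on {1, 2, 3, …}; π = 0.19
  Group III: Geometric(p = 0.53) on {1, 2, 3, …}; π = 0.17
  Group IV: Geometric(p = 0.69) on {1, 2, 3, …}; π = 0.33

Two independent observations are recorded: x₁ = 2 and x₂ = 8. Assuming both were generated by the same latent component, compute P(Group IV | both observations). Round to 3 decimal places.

Posterior ∝ prior × likelihood, so P(k | x) ∝ π_k f_k(x); normalise over all components.
Since both observations come from the same component, the likelihood for component k is f_k(x₁)·f_k(x₂).
  L_I = [0.26·(1−0.26)^1 = 0.26·0.74 = 0.1924] × [0.0315933] = 0.00607856
  L_II = [0.43·(1−0.43)^1 = 0.43·0.57 = 0.2451] × [0.00840606] = 0.00206033
  L_III = [0.53·(1−0.53)^1 = 0.53·0.47 = 0.2491] × [0.0026851] = 0.000668859
  L_IV = [0.69·(1−0.69)^1 = 0.69·0.31 = 0.2139] × [0.000189837] = 4.06061e-05
Weight by the priors:
  π_I·L_I = 0.31 × 0.00607856 = 0.00188435
  π_II·L_II = 0.19 × 0.00206033 = 0.000391462
  π_III·L_III = 0.17 × 0.000668859 = 0.000113706
  π_IV·L_IV = 0.33 × 4.06061e-05 = 1.34e-05
Sum: 0.00188435 + 0.000391462 + 0.000113706 + 1.34e-05 = 0.00240292
P(Group IV | x₁, x₂) ≈ 0.006

0.006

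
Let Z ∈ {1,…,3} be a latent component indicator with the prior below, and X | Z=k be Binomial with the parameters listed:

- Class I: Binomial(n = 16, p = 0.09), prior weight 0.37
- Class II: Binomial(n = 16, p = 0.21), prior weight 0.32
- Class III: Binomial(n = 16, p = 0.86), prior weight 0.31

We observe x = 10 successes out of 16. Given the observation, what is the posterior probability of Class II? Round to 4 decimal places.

By Bayes' theorem, P(k | x) = π_k f_k(x) / Σ_j π_j f_j(x).
Component likelihoods at x = 10 successes out of 16:
  L_I = C(16,10)·0.09^10·0.91^6 = 8008·3.48678e-11·0.567869 = 1.58561e-07
  L_II = C(16,10)·0.21^10·0.79^6 = 8008·1.66799e-07·0.243087 = 0.000324698
  L_III = C(16,10)·0.86^10·0.14^6 = 8008·0.221302·7.52954e-06 = 0.0133437
Prior × likelihood for each component:
  π_I·L_I = 0.37 × 1.58561e-07 = 5.86677e-08
  π_II·L_II = 0.32 × 0.000324698 = 0.000103903
  π_III·L_III = 0.31 × 0.0133437 = 0.00413655
Evidence: 5.86677e-08 + 0.000103903 + 0.00413655 = 0.00424051
So the posterior for Class II is 0.000103903 / 0.00424051 ≈ 0.0245.

0.0245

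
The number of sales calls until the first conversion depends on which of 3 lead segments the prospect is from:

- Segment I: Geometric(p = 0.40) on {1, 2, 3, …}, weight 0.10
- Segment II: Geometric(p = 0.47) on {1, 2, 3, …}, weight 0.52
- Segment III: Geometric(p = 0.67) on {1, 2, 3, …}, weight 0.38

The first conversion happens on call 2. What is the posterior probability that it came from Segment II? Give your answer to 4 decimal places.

Posterior ∝ prior × likelihood, so P(k | x) ∝ π_k f_k(x); normalise over all components.
Component likelihoods at x = 2:
  L_I = 0.40·(1−0.40)^1 = 0.40·0.6 = 0.24
  L_II = 0.47·(1−0.47)^1 = 0.47·0.53 = 0.2491
  L_III = 0.67·(1−0.67)^1 = 0.67·0.33 = 0.2211
Multiply by the mixture weights:
  π_I·L_I = 0.10 × 0.24 = 0.024
  π_II·L_II = 0.52 × 0.2491 = 0.129532
  π_III·L_III = 0.38 × 0.2211 = 0.084018
Normaliser: 0.024 + 0.129532 + 0.084018 = 0.23755
So the posterior for Segment II is 0.129532 / 0.23755 ≈ 0.5453.

0.5453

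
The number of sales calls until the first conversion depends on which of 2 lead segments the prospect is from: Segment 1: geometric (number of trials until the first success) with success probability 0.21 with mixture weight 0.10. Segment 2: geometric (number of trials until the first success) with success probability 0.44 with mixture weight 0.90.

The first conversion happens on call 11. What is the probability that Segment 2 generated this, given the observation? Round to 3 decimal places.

The responsibility of component k is π_k f_k(x) divided by Σ_j π_j f_j(x).
Geometric probabilities:
  f_1 = 0.21·(1−0.21)^10 = 0.21·0.0946828 = 0.0198834
  f_2 = 0.44·(1−0.44)^10 = 0.44·0.00303305 = 0.00133454
Multiply by the mixture weights:
  π_1·f_1 = 0.10 × 0.0198834 = 0.00198834
  π_2·f_2 = 0.90 × 0.00133454 = 0.00120109
Sum: 0.00198834 + 0.00120109 = 0.00318943
P(Segment 2 | the observation) = 0.00120109 / 0.00318943 ≈ 0.377

0.377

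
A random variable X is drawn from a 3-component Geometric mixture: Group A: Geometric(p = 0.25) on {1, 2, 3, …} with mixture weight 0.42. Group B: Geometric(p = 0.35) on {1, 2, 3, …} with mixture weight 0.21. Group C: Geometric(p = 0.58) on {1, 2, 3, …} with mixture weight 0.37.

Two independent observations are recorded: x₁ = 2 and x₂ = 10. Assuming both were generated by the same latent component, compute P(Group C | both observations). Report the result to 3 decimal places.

Apply Bayes' rule: the posterior for each component is proportional to its prior times its likelihood at x.
Since both observations come from the same component, the likelihood for component k is f_k(x₁)·f_k(x₂).
  f_A = [0.1875] × [0.0187712] = 0.00351959
  f_B = [0.2275] × [0.00724917] = 0.00164919
  f_C = [0.2436] × [0.000235869] = 5.74578e-05
Unnormalised posteriors:
  π_A·f_A = 0.42 × 0.00351959 = 0.00147823
  π_B·f_B = 0.21 × 0.00164919 = 0.000346329
  π_C·f_C = 0.37 × 5.74578e-05 = 2.12594e-05
Marginal: 0.00147823 + 0.000346329 + 2.12594e-05 = 0.00184582
P(Group C | x₁,x₂) = 2.12594e-05 / 0.00184582 ≈ 0.012

0.012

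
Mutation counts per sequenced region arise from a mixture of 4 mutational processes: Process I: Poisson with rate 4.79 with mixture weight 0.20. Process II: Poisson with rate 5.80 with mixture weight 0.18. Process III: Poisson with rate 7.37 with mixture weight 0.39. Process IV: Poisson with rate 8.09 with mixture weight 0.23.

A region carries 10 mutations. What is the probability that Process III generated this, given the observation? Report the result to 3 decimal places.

By Bayes' theorem, P(k | x) = π_k f_k(x) / Σ_j π_j f_j(x).
Evaluate each component's likelihood at the observed value:
  f_I = 0.0145654
  f_II = 0.0359426
  f_III = 0.0820657
  f_IV = 0.101456
Unnormalised posteriors:
  π_I·f_I = 0.20 × 0.0145654 = 0.00291307
  π_II·f_II = 0.18 × 0.0359426 = 0.00646966
  π_III·f_III = 0.39 × 0.0820657 = 0.0320056
  π_IV·f_IV = 0.23 × 0.101456 = 0.023335
Sum: 0.00291307 + 0.00646966 + 0.0320056 + 0.023335 = 0.0647233
P(Process III | 10 mutations) = 0.0320056 / 0.0647233 ≈ 0.494

0.494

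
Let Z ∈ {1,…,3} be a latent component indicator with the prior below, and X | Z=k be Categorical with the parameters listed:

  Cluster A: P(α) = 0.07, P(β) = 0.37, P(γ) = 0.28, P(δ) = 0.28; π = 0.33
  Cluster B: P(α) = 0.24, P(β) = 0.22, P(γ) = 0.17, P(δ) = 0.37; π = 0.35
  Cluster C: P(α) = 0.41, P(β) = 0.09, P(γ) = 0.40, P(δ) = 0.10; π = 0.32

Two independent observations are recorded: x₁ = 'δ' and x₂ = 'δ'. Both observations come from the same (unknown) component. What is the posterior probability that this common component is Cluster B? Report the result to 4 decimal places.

P(component k | x) = w_k·f_k(x) / marginal(x), where marginal(x) = Σ_j w_j·f_j(x).
Since both observations come from the same component, the likelihood for component k is f_k(x₁)·f_k(x₂).
  L_A = [P(δ | comp) = 0.28] × [0.28] = 0.0784
  L_B = [P(δ | comp) = 0.37] × [0.37] = 0.1369
  L_C = [P(δ | comp) = 0.10] × [0.1] = 0.01
Unnormalised posteriors:
  w_A·L_A = 0.33 × 0.0784 = 0.025872
  w_B·L_B = 0.35 × 0.1369 = 0.047915
  w_C·L_C = 0.32 × 0.01 = 0.0032
Marginal: 0.025872 + 0.047915 + 0.0032 = 0.076987
So the posterior for Cluster B is 0.047915 / 0.076987 ≈ 0.6224.

0.6224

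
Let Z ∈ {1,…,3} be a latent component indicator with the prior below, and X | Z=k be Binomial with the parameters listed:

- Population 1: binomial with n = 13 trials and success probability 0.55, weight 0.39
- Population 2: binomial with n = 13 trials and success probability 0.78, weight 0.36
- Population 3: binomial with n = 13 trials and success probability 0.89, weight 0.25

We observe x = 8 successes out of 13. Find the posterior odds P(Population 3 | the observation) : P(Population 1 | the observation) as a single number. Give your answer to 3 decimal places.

0.026

The posterior odds equal the prior odds times the likelihood ratio: (w_i/w_j)·(f_i(x)/f_j(x)).
Evaluate each component's likelihood at the observed value:
  p_1 = C(13,8)·0.55^8·0.45^5 = 1287·0.00837339·0.0184528 = 0.198858
  p_2 = C(13,8)·0.78^8·0.22^5 = 1287·0.137011·0.000515363 = 0.0908759
  p_3 = C(13,8)·0.89^8·0.11^5 = 1287·0.393659·1.61051e-05 = 0.00815947
Posterior odds = (w_3·p_3) / (w_1·p_1) = (0.25·0.00815947) / (0.39·0.198858) = 0.00203987 / 0.0775545 ≈ 0.026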